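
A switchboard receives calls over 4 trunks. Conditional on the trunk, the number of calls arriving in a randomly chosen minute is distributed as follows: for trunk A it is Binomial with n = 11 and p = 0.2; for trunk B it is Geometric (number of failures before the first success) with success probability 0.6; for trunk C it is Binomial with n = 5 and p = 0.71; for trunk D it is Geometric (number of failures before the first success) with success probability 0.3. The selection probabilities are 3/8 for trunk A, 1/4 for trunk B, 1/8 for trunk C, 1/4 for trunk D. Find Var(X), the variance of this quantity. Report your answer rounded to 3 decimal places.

3.798

Per component, A: μ=2.2, E[X²]=6.6; B: μ=0.666667, E[X²]=1.55556; C: μ=3.55, E[X²]=13.632; D: μ=2.33333, E[X²]=13.2222.
E[X] = 0.375·2.2 + 0.25·0.666667 + 0.125·3.55 + 0.25·2.33333 = 2.01875.
E[X²] = 0.375·6.6 + 0.25·1.55556 + 0.125·13.632 + 0.25·13.2222 = 7.87344.
Var(X) = E[X²] − (E[X])² = 7.87344 − 4.07535 = 3.79809.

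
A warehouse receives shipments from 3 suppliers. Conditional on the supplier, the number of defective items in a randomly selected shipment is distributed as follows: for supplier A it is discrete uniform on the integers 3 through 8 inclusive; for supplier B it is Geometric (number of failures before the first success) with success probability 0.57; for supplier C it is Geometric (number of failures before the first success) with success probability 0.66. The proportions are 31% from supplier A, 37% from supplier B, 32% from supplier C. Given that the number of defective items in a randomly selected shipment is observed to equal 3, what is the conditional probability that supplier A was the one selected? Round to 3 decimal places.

Likelihoods P(X=3 | ·): A: 0.166667; B: 0.045319; C: 0.0259406.
Posterior ∝ prior × likelihood. Numerator for A: 0.31·0.166667 = 0.0516667.
Normalizing constant: 0.31·0.166667 + 0.37·0.045319 + 0.32·0.0259406 = 0.0767357.
P(A | observation) = 0.0516667 / 0.0767357 = 0.673307.

0.673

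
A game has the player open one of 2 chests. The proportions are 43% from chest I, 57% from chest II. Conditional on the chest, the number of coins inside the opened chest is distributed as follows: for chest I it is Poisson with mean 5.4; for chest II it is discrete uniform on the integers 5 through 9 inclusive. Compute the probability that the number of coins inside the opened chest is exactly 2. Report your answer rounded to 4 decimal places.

0.0283

Conditional on each chest, P(X = 2): I: 0.0658518; II: 0.
By total probability, P(X = 2) = 0.43·0.0658518 + 0.57·0 = 0.0283163.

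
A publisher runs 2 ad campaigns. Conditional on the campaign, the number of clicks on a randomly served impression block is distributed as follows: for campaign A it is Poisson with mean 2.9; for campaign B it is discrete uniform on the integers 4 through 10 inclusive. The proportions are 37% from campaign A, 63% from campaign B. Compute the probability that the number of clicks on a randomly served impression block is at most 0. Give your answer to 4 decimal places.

0.0204

Conditional on each campaign, P(X ≤ 0): A: 0.0550232; B: 0.
By total probability, P(X ≤ 0) = 0.37·0.0550232 + 0.63·0 = 0.0203586.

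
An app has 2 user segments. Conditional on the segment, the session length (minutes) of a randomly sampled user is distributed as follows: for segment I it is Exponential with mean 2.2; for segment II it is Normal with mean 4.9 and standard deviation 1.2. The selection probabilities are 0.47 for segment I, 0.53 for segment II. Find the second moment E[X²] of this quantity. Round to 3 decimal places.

For each component E[X²] = Var + (mean)², giving I: 9.68; II: 25.45.
Overall E[X²] = 0.47·9.68 + 0.53·25.45 = 18.0381.

18.038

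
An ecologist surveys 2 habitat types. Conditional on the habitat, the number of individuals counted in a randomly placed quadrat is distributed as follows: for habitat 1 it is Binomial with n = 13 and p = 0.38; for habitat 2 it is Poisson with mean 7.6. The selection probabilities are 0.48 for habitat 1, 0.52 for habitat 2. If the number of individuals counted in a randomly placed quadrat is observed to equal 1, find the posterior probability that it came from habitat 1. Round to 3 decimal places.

Likelihoods P(X=1 | ·): 1: 0.0159378; 2: 0.00380343.
Posterior ∝ prior × likelihood. Numerator for 1: 0.48·0.0159378 = 0.00765012.
Normalizing constant: 0.48·0.0159378 + 0.52·0.00380343 = 0.00962791.
P(1 | observation) = 0.00765012 / 0.00962791 = 0.794578.

0.795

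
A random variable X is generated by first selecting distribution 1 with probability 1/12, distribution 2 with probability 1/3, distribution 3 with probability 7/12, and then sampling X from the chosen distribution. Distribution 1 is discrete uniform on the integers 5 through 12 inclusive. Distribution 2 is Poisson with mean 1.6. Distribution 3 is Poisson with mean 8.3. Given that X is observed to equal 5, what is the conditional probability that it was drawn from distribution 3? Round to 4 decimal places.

0.7449

Likelihoods P(X=5 | ·): 1: 0.125; 2: 0.017642; 3: 0.0815765.
Posterior ∝ prior × likelihood. Numerator for 3: 0.583333·0.0815765 = 0.0475863.
Normalizing constant: 0.0833333·0.125 + 0.333333·0.017642 + 0.583333·0.0815765 = 0.0638836.
P(3 | observation) = 0.0475863 / 0.0638836 = 0.74489.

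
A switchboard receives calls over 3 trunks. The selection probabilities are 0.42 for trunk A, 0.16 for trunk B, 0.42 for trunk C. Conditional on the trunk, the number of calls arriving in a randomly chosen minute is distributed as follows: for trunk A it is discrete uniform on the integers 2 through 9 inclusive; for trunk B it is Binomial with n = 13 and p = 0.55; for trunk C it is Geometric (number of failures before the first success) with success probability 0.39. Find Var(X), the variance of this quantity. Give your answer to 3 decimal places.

9.417

Per component, A: μ=5.5, E[X²]=35.5; B: μ=7.15, E[X²]=54.34; C: μ=1.5641, E[X²]=6.45694.
E[X] = 0.42·5.5 + 0.16·7.15 + 0.42·1.5641 = 4.11092.
E[X²] = 0.42·35.5 + 0.16·54.34 + 0.42·6.45694 = 26.3163.
Var(X) = E[X²] − (E[X])² = 26.3163 − 16.8997 = 9.41662.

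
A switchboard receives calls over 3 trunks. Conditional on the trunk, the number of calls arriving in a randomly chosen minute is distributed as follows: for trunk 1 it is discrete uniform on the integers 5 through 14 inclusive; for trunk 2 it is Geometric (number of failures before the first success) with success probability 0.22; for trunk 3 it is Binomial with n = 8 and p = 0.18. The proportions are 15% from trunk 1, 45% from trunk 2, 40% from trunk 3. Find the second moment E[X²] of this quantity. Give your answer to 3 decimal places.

For each component E[X²] = Var + (mean)², giving 1: 98.5; 2: 28.686; 3: 3.2544.
Overall E[X²] = 0.15·98.5 + 0.45·28.686 + 0.4·3.2544 = 28.9854.

28.985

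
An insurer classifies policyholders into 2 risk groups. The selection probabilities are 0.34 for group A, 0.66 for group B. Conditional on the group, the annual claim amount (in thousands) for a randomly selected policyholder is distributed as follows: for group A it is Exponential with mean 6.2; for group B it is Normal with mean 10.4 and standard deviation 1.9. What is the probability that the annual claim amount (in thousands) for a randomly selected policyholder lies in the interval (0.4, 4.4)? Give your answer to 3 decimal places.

Conditional on each group, P(0.4 < X < 4.4): A: 0.445718; B: 0.000794494.
By total probability, P(0.4 < X < 4.4) = 0.34·0.445718 + 0.66·0.000794494 = 0.152069.

0.152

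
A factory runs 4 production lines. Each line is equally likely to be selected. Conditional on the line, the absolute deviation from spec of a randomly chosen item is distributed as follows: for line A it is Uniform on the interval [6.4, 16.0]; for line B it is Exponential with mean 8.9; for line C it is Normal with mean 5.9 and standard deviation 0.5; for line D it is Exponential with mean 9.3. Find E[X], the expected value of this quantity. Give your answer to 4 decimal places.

Component means — A: 11.2; B: 8.9; C: 5.9; D: 9.3.
E[X] = 0.25·11.2 + 0.25·8.9 + 0.25·5.9 + 0.25·9.3 = 8.825.

8.8250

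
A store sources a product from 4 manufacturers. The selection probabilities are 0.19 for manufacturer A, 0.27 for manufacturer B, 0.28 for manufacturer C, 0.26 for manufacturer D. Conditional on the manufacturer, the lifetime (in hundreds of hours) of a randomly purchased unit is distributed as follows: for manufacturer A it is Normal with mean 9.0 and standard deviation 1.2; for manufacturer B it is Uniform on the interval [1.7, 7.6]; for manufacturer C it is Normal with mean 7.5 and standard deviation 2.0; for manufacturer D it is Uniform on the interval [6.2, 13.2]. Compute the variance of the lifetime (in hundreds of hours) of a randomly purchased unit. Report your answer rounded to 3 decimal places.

Per component, A: μ=9, E[X²]=82.44; B: μ=4.65, E[X²]=24.5233; C: μ=7.5, E[X²]=60.25; D: μ=9.7, E[X²]=98.1733.
E[X] = 0.19·9 + 0.27·4.65 + 0.28·7.5 + 0.26·9.7 = 7.5875.
E[X²] = 0.19·82.44 + 0.27·24.5233 + 0.28·60.25 + 0.26·98.1733 = 64.68.
Var(X) = E[X²] − (E[X])² = 64.68 − 57.5702 = 7.10981.

7.110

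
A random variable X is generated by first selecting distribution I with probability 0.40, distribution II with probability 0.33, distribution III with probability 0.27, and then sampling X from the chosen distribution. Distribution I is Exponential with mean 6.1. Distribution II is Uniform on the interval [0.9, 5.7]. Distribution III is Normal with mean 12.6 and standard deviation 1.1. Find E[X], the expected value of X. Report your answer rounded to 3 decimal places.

Component means — I: 6.1; II: 3.3; III: 12.6.
E[X] = 0.4·6.1 + 0.33·3.3 + 0.27·12.6 = 6.931.

6.931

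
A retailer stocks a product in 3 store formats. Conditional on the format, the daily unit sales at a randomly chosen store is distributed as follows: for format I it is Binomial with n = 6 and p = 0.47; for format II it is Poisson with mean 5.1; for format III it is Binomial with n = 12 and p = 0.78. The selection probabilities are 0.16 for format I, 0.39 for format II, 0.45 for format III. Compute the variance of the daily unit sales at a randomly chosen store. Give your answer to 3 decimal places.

9.744

Per component, I: μ=2.82, E[X²]=9.447; II: μ=5.1, E[X²]=31.11; III: μ=9.36, E[X²]=89.6688.
E[X] = 0.16·2.82 + 0.39·5.1 + 0.45·9.36 = 6.6522.
E[X²] = 0.16·9.447 + 0.39·31.11 + 0.45·89.6688 = 53.9954.
Var(X) = E[X²] − (E[X])² = 53.9954 − 44.2518 = 9.74362.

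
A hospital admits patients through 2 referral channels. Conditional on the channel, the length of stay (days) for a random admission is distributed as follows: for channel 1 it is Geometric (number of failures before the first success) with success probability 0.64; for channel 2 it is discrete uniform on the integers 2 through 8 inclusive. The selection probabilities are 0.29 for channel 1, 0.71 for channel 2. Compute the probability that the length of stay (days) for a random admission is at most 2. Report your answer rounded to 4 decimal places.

0.3779

Conditional on each channel, P(X ≤ 2): 1: 0.953344; 2: 0.142857.
By total probability, P(X ≤ 2) = 0.29·0.953344 + 0.71·0.142857 = 0.377898.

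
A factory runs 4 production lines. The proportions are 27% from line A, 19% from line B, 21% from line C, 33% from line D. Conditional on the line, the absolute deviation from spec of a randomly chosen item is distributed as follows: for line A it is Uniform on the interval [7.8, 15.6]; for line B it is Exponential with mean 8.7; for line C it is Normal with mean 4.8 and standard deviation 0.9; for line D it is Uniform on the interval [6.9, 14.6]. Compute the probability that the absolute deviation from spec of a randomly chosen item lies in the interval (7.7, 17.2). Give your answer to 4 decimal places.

0.6179

Conditional on each line, P(7.7 < X < 17.2): A: 1; B: 0.274208; C: 0.000636002; D: 0.896104.
By total probability, P(7.7 < X < 17.2) = 0.27·1 + 0.19·0.274208 + 0.21·0.000636002 + 0.33·0.896104 = 0.617947.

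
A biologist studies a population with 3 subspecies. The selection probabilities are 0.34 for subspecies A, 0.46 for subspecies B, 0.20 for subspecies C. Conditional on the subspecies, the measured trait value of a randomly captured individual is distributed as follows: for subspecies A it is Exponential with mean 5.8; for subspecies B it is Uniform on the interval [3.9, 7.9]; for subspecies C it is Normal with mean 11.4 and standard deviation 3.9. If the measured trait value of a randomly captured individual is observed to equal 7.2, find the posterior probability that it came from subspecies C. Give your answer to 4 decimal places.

Likelihoods f(7.2 | ·): A: 0.0498251; B: 0.25; C: 0.0572804.
Posterior ∝ prior × likelihood. Numerator for C: 0.2·0.0572804 = 0.0114561.
Normalizing constant: 0.34·0.0498251 + 0.46·0.25 + 0.2·0.0572804 = 0.143397.
P(C | observation) = 0.0114561 / 0.143397 = 0.0798909.

0.0799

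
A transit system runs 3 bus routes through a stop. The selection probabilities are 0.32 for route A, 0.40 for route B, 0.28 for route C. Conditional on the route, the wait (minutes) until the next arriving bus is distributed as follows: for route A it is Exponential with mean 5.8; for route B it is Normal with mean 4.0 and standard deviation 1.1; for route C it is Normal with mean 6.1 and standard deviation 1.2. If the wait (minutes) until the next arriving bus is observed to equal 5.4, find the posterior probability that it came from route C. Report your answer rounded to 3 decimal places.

0.476

Likelihoods f(5.4 | ·): A: 0.0679562; B: 0.161352; C: 0.280439.
Posterior ∝ prior × likelihood. Numerator for C: 0.28·0.280439 = 0.0785229.
Normalizing constant: 0.32·0.0679562 + 0.4·0.161352 + 0.28·0.280439 = 0.16481.
P(C | observation) = 0.0785229 / 0.16481 = 0.476446.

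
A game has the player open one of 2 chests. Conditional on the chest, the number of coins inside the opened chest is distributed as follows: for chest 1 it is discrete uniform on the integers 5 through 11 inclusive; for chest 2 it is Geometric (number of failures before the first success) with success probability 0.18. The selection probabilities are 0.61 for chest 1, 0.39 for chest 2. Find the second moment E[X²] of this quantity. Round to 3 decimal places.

For each component E[X²] = Var + (mean)², giving 1: 68; 2: 46.0617.
Overall E[X²] = 0.61·68 + 0.39·46.0617 = 59.4441.

59.444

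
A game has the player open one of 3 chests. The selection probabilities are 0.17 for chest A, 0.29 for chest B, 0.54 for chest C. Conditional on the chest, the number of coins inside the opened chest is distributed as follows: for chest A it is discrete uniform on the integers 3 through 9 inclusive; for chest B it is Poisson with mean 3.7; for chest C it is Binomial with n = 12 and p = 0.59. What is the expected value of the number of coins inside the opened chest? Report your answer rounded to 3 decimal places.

5.916

Component means — A: 6; B: 3.7; C: 7.08.
E[X] = 0.17·6 + 0.29·3.7 + 0.54·7.08 = 5.9162.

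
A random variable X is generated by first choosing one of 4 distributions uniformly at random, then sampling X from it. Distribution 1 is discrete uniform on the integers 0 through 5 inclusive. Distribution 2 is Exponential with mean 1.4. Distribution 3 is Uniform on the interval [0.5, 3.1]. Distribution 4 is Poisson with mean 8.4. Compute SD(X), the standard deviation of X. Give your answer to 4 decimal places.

3.3966

Per component, 1: μ=2.5, E[X²]=9.16667; 2: μ=1.4, E[X²]=3.92; 3: μ=1.8, E[X²]=3.80333; 4: μ=8.4, E[X²]=78.96.
E[X] = 0.25·2.5 + 0.25·1.4 + 0.25·1.8 + 0.25·8.4 = 3.525.
E[X²] = 0.25·9.16667 + 0.25·3.92 + 0.25·3.80333 + 0.25·78.96 = 23.9625.
Var(X) = E[X²] − (E[X])² = 23.9625 − 12.4256 = 11.5369.
SD(X) = √11.5369 = 3.3966.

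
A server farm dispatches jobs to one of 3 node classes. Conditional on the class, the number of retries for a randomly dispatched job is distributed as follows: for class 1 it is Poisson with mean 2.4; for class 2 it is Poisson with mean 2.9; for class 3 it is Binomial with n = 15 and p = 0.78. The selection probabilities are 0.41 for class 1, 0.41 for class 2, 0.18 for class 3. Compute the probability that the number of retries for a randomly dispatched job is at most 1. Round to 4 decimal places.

Conditional on each class, P(X ≤ 1): 1: 0.308441; 2: 0.214591; 3: 7.41641e-09.
By total probability, P(X ≤ 1) = 0.41·0.308441 + 0.41·0.214591 + 0.18·7.41641e-09 = 0.214443.

0.2144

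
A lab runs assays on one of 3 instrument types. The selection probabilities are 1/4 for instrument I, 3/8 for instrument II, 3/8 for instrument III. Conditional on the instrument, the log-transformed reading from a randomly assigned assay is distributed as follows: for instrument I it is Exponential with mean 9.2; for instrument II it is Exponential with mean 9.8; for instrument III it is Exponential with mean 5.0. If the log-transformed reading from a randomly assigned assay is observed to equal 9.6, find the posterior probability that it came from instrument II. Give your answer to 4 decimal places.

0.4113

Likelihoods f(9.6 | ·): I: 0.0382856; II: 0.0383127; III: 0.0293214.
Posterior ∝ prior × likelihood. Numerator for II: 0.375·0.0383127 = 0.0143673.
Normalizing constant: 0.25·0.0382856 + 0.375·0.0383127 + 0.375·0.0293214 = 0.0349342.
P(II | observation) = 0.0143673 / 0.0349342 = 0.411267.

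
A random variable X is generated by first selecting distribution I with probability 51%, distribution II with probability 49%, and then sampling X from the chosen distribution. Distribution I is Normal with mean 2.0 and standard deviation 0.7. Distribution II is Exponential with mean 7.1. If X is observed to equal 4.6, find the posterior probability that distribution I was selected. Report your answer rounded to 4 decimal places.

Likelihoods f(4.6 | ·): I: 0.000575528; II: 0.0736831.
Posterior ∝ prior × likelihood. Numerator for I: 0.51·0.000575528 = 0.000293519.
Normalizing constant: 0.51·0.000575528 + 0.49·0.0736831 = 0.0363982.
P(I | observation) = 0.000293519 / 0.0363982 = 0.00806411.

0.0081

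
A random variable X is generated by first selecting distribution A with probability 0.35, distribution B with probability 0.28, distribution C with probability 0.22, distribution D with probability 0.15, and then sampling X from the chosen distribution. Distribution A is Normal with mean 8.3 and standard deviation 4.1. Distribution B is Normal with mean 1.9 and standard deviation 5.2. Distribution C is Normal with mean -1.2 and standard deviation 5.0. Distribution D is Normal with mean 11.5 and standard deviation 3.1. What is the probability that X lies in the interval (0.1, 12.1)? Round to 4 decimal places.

0.6241

Conditional on each component, P(0.1 < X < 12.1): A: 0.800242; B: 0.610478; C: 0.393525; D: 0.576617.
By total probability, P(0.1 < X < 12.1) = 0.35·0.800242 + 0.28·0.610478 + 0.22·0.393525 + 0.15·0.576617 = 0.624087.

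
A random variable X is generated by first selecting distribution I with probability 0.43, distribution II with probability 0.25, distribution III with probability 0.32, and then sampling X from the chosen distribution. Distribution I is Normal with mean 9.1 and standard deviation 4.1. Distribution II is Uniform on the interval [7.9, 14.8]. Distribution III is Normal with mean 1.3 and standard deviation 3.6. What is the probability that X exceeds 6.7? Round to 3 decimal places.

Conditional on each component, P(X > 6.7): I: 0.720849; II: 1; III: 0.0668072.
By total probability, P(X > 6.7) = 0.43·0.720849 + 0.25·1 + 0.32·0.0668072 = 0.581343.

0.581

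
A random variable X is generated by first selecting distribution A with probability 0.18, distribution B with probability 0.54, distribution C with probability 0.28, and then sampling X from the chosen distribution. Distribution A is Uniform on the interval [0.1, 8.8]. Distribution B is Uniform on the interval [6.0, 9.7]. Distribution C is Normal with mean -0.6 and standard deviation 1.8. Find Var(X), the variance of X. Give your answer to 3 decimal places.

Per component, A: μ=4.45, E[X²]=26.11; B: μ=7.85, E[X²]=62.7633; C: μ=-0.6, E[X²]=3.6.
E[X] = 0.18·4.45 + 0.54·7.85 + 0.28·-0.6 = 4.872.
E[X²] = 0.18·26.11 + 0.54·62.7633 + 0.28·3.6 = 39.6.
Var(X) = E[X²] − (E[X])² = 39.6 − 23.7364 = 15.8636.

15.864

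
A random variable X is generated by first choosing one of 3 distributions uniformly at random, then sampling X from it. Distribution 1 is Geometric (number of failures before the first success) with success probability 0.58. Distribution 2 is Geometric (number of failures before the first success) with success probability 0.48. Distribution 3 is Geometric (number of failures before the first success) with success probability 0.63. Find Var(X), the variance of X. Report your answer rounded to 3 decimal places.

1.523

Per component, 1: μ=0.724138, E[X²]=1.77289; 2: μ=1.08333, E[X²]=3.43056; 3: μ=0.587302, E[X²]=1.27715.
E[X] = 0.333333·0.724138 + 0.333333·1.08333 + 0.333333·0.587302 = 0.798258.
E[X²] = 0.333333·1.77289 + 0.333333·3.43056 + 0.333333·1.27715 = 2.1602.
Var(X) = E[X²] − (E[X])² = 2.1602 − 0.637215 = 1.52298.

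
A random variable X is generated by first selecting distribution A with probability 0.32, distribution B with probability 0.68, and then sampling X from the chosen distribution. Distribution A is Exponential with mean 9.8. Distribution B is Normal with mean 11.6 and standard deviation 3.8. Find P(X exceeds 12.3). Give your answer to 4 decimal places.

0.3815

Conditional on each component, P(X > 12.3): A: 0.285047; B: 0.426924.
By total probability, P(X > 12.3) = 0.32·0.285047 + 0.68·0.426924 = 0.381523.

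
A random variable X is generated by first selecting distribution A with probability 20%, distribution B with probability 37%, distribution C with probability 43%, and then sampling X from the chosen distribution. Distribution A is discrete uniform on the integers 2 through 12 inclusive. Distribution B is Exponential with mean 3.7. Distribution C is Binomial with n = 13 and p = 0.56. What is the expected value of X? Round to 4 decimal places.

Component means — A: 7; B: 3.7; C: 7.28.
E[X] = 0.2·7 + 0.37·3.7 + 0.43·7.28 = 5.8994.

5.8994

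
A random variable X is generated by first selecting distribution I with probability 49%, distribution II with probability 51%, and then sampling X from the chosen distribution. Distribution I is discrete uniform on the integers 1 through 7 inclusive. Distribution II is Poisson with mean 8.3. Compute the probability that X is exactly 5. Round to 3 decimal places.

0.112

Conditional on each component, P(X = 5): I: 0.142857; II: 0.0815765.
By total probability, P(X = 5) = 0.49·0.142857 + 0.51·0.0815765 = 0.111604.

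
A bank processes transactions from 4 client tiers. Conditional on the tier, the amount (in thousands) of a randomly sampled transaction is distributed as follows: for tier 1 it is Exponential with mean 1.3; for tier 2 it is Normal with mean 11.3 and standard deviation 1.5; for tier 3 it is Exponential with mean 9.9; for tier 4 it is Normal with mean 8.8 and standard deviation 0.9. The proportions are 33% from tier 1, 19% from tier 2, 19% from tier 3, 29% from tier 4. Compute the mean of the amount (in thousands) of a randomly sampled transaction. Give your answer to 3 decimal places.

7.009

Component means — 1: 1.3; 2: 11.3; 3: 9.9; 4: 8.8.
E[X] = 0.33·1.3 + 0.19·11.3 + 0.19·9.9 + 0.29·8.8 = 7.009.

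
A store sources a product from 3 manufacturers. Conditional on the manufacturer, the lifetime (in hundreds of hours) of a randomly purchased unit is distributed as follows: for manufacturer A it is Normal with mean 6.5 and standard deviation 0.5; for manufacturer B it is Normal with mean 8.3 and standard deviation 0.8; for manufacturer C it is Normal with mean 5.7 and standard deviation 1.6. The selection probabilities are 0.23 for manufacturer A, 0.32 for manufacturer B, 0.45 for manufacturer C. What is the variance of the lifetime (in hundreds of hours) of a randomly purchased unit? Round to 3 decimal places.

2.692

Per component, A: μ=6.5, E[X²]=42.5; B: μ=8.3, E[X²]=69.53; C: μ=5.7, E[X²]=35.05.
E[X] = 0.23·6.5 + 0.32·8.3 + 0.45·5.7 = 6.716.
E[X²] = 0.23·42.5 + 0.32·69.53 + 0.45·35.05 = 47.7971.
Var(X) = E[X²] − (E[X])² = 47.7971 − 45.1047 = 2.69244.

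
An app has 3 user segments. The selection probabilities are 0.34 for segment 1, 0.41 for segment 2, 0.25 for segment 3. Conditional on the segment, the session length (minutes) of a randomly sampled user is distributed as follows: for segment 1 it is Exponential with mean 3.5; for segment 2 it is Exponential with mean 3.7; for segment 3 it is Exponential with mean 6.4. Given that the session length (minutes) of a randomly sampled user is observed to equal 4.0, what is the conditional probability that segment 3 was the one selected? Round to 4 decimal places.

Likelihoods f(4.0 | ·): 1: 0.0911162; 2: 0.0916834; 3: 0.0836346.
Posterior ∝ prior × likelihood. Numerator for 3: 0.25·0.0836346 = 0.0209086.
Normalizing constant: 0.34·0.0911162 + 0.41·0.0916834 + 0.25·0.0836346 = 0.0894783.
P(3 | observation) = 0.0209086 / 0.0894783 = 0.233673.

0.2337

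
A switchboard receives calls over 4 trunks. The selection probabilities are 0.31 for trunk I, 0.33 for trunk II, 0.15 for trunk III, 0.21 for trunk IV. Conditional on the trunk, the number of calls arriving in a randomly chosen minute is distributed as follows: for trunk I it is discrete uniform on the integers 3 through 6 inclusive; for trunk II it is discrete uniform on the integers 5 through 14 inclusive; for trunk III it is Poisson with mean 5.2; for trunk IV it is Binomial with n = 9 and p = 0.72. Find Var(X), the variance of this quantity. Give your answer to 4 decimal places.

Per component, I: μ=4.5, E[X²]=21.5; II: μ=9.5, E[X²]=98.5; III: μ=5.2, E[X²]=32.24; IV: μ=6.48, E[X²]=43.8048.
E[X] = 0.31·4.5 + 0.33·9.5 + 0.15·5.2 + 0.21·6.48 = 6.6708.
E[X²] = 0.31·21.5 + 0.33·98.5 + 0.15·32.24 + 0.21·43.8048 = 53.205.
Var(X) = E[X²] − (E[X])² = 53.205 − 44.4996 = 8.70544.

8.7054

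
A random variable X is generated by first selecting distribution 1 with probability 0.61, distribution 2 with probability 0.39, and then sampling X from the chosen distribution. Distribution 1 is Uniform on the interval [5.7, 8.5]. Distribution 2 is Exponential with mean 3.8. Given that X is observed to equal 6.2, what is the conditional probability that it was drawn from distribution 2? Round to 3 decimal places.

0.084

Likelihoods f(6.2 | ·): 1: 0.357143; 2: 0.0514791.
Posterior ∝ prior × likelihood. Numerator for 2: 0.39·0.0514791 = 0.0200768.
Normalizing constant: 0.61·0.357143 + 0.39·0.0514791 = 0.237934.
P(2 | observation) = 0.0200768 / 0.237934 = 0.0843799.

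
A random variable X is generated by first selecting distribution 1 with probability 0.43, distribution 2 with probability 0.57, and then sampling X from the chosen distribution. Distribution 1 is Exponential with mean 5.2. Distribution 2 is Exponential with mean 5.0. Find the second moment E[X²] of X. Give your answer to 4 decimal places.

51.7544

For each component E[X²] = Var + (mean)², giving 1: 54.08; 2: 50.
Overall E[X²] = 0.43·54.08 + 0.57·50 = 51.7544.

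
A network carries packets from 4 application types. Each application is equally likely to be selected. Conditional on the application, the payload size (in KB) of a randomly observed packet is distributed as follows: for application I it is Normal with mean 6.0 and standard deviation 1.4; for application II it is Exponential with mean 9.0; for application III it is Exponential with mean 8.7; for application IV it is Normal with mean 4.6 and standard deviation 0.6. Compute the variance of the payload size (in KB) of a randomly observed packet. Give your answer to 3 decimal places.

43.159

Per component, I: μ=6, E[X²]=37.96; II: μ=9, E[X²]=162; III: μ=8.7, E[X²]=151.38; IV: μ=4.6, E[X²]=21.52.
E[X] = 0.25·6 + 0.25·9 + 0.25·8.7 + 0.25·4.6 = 7.075.
E[X²] = 0.25·37.96 + 0.25·162 + 0.25·151.38 + 0.25·21.52 = 93.215.
Var(X) = E[X²] − (E[X])² = 93.215 − 50.0556 = 43.1594.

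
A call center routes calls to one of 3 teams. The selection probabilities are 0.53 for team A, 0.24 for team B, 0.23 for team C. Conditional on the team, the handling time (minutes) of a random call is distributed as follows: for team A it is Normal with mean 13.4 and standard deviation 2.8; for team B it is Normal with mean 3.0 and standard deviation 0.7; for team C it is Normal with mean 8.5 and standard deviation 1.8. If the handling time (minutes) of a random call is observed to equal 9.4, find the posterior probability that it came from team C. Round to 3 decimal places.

Likelihoods f(9.4 | ·): A: 0.0513564; B: 4.0186e-19; C: 0.195592.
Posterior ∝ prior × likelihood. Numerator for C: 0.23·0.195592 = 0.0449861.
Normalizing constant: 0.53·0.0513564 + 0.24·4.0186e-19 + 0.23·0.195592 = 0.072205.
P(C | observation) = 0.0449861 / 0.072205 = 0.623033.

0.623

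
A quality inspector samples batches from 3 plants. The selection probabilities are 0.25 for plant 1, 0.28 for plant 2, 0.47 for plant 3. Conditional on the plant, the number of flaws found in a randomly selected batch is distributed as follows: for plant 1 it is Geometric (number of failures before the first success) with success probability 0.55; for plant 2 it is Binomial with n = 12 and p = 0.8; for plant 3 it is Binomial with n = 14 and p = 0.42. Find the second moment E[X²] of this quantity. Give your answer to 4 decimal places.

For each component E[X²] = Var + (mean)², giving 1: 2.15702; 2: 94.08; 3: 37.9848.
Overall E[X²] = 0.25·2.15702 + 0.28·94.08 + 0.47·37.9848 = 44.7345.

44.7345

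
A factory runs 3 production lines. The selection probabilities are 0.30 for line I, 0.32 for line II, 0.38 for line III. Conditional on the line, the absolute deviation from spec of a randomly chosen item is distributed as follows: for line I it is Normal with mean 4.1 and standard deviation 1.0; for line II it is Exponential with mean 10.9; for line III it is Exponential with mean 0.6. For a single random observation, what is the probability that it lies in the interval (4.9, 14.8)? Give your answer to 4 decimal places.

Conditional on each line, P(4.9 < X < 14.8): I: 0.211855; II: 0.380694; III: 0.000283963.
By total probability, P(4.9 < X < 14.8) = 0.3·0.211855 + 0.32·0.380694 + 0.38·0.000283963 = 0.185487.

0.1855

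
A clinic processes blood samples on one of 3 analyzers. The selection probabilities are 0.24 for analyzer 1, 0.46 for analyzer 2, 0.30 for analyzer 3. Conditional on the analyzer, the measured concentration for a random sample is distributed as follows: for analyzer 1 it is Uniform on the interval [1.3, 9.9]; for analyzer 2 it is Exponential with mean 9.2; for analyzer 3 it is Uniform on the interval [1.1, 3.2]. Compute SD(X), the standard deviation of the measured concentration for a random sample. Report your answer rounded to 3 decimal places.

Per component, 1: μ=5.6, E[X²]=37.5233; 2: μ=9.2, E[X²]=169.28; 3: μ=2.15, E[X²]=4.99.
E[X] = 0.24·5.6 + 0.46·9.2 + 0.3·2.15 = 6.221.
E[X²] = 0.24·37.5233 + 0.46·169.28 + 0.3·4.99 = 88.3714.
Var(X) = E[X²] − (E[X])² = 88.3714 − 38.7008 = 49.6706.
SD(X) = √49.6706 = 7.04773.

7.048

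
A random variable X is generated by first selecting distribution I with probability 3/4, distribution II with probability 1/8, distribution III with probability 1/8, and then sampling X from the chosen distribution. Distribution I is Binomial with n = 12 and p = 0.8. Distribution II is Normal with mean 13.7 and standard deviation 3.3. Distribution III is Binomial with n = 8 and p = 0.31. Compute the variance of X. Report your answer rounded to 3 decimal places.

11.311

Per component, I: μ=9.6, E[X²]=94.08; II: μ=13.7, E[X²]=198.58; III: μ=2.48, E[X²]=7.8616.
E[X] = 0.75·9.6 + 0.125·13.7 + 0.125·2.48 = 9.2225.
E[X²] = 0.75·94.08 + 0.125·198.58 + 0.125·7.8616 = 96.3652.
Var(X) = E[X²] − (E[X])² = 96.3652 − 85.0545 = 11.3107.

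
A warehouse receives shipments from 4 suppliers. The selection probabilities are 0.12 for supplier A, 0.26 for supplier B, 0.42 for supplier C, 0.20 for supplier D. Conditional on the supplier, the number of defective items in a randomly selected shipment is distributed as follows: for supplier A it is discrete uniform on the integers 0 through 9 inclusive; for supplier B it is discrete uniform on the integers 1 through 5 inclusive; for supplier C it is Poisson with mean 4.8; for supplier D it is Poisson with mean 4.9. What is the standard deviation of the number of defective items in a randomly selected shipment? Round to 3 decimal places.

2.264

Per component, A: μ=4.5, E[X²]=28.5; B: μ=3, E[X²]=11; C: μ=4.8, E[X²]=27.84; D: μ=4.9, E[X²]=28.91.
E[X] = 0.12·4.5 + 0.26·3 + 0.42·4.8 + 0.2·4.9 = 4.316.
E[X²] = 0.12·28.5 + 0.26·11 + 0.42·27.84 + 0.2·28.91 = 23.7548.
Var(X) = E[X²] − (E[X])² = 23.7548 − 18.6279 = 5.12694.
SD(X) = √5.12694 = 2.26428.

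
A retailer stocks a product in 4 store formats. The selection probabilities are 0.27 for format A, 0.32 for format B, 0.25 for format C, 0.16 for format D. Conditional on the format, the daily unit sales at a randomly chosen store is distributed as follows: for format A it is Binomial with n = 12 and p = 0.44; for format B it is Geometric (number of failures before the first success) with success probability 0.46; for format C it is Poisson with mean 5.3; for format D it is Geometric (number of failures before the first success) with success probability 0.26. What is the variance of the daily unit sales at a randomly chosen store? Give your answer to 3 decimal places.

8.150

Per component, A: μ=5.28, E[X²]=30.8352; B: μ=1.17391, E[X²]=3.93006; C: μ=5.3, E[X²]=33.39; D: μ=2.84615, E[X²]=19.0473.
E[X] = 0.27·5.28 + 0.32·1.17391 + 0.25·5.3 + 0.16·2.84615 = 3.58164.
E[X²] = 0.27·30.8352 + 0.32·3.93006 + 0.25·33.39 + 0.16·19.0473 = 20.9782.
Var(X) = E[X²] − (E[X])² = 20.9782 − 12.8281 = 8.15007.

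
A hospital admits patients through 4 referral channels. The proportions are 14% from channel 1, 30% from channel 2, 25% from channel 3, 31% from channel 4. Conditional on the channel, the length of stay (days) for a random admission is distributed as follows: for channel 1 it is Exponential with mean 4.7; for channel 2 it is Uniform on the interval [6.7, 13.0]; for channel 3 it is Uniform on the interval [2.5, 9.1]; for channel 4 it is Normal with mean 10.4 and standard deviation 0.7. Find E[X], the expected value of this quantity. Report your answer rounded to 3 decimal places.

Component means — 1: 4.7; 2: 9.85; 3: 5.8; 4: 10.4.
E[X] = 0.14·4.7 + 0.3·9.85 + 0.25·5.8 + 0.31·10.4 = 8.287.

8.287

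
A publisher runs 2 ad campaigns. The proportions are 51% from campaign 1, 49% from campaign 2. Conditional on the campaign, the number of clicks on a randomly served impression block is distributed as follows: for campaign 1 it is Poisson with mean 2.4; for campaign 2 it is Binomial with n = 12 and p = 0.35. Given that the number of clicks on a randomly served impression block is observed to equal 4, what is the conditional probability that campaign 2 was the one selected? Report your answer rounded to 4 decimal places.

Likelihoods P(X=4 | ·): 1: 0.125408; 2: 0.236692.
Posterior ∝ prior × likelihood. Numerator for 2: 0.49·0.236692 = 0.115979.
Normalizing constant: 0.51·0.125408 + 0.49·0.236692 = 0.179938.
P(2 | observation) = 0.115979 / 0.179938 = 0.644553.

0.6446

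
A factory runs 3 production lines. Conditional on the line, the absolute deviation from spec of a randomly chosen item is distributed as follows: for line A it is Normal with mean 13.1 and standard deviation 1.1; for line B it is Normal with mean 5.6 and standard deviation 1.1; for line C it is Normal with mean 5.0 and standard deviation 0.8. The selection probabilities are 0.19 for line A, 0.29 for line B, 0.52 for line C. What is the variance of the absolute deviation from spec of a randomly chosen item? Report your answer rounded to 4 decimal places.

10.5495

Per component, A: μ=13.1, E[X²]=172.82; B: μ=5.6, E[X²]=32.57; C: μ=5, E[X²]=25.64.
E[X] = 0.19·13.1 + 0.29·5.6 + 0.52·5 = 6.713.
E[X²] = 0.19·172.82 + 0.29·32.57 + 0.52·25.64 = 55.6139.
Var(X) = E[X²] − (E[X])² = 55.6139 − 45.0644 = 10.5495.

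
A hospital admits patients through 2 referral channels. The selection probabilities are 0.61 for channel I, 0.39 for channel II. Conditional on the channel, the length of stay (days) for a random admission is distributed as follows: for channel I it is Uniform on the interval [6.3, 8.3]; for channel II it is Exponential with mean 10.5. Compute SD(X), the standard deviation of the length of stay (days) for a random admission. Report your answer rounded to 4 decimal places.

6.7555

Per component, I: μ=7.3, E[X²]=53.6233; II: μ=10.5, E[X²]=220.5.
E[X] = 0.61·7.3 + 0.39·10.5 = 8.548.
E[X²] = 0.61·53.6233 + 0.39·220.5 = 118.705.
Var(X) = E[X²] − (E[X])² = 118.705 − 73.0683 = 45.6369.
SD(X) = √45.6369 = 6.75551.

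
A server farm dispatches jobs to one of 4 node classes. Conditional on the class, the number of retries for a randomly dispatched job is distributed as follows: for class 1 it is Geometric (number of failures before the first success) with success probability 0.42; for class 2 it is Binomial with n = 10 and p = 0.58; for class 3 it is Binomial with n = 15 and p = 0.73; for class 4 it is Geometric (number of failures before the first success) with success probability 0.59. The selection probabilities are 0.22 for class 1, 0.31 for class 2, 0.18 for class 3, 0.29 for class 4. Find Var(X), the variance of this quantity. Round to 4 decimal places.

Per component, 1: μ=1.38095, E[X²]=5.19501; 2: μ=5.8, E[X²]=36.076; 3: μ=10.95, E[X²]=122.859; 4: μ=0.694915, E[X²]=1.66073.
E[X] = 0.22·1.38095 + 0.31·5.8 + 0.18·10.95 + 0.29·0.694915 = 4.27433.
E[X²] = 0.22·5.19501 + 0.31·36.076 + 0.18·122.859 + 0.29·1.66073 = 34.9227.
Var(X) = E[X²] − (E[X])² = 34.9227 − 18.2699 = 16.6528.

16.6528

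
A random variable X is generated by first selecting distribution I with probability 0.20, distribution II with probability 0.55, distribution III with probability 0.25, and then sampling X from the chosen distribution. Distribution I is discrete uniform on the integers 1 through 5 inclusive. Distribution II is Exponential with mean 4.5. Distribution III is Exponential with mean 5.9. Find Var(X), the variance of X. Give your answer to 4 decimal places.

Per component, I: μ=3, E[X²]=11; II: μ=4.5, E[X²]=40.5; III: μ=5.9, E[X²]=69.62.
E[X] = 0.2·3 + 0.55·4.5 + 0.25·5.9 = 4.55.
E[X²] = 0.2·11 + 0.55·40.5 + 0.25·69.62 = 41.88.
Var(X) = E[X²] − (E[X])² = 41.88 − 20.7025 = 21.1775.

21.1775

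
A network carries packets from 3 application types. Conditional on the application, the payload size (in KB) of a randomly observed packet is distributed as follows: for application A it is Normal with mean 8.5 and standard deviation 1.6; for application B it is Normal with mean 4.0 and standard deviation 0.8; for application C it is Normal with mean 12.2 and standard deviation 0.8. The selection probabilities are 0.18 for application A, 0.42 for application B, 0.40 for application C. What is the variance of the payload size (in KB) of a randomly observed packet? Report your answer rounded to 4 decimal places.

14.7985

Per component, A: μ=8.5, E[X²]=74.81; B: μ=4, E[X²]=16.64; C: μ=12.2, E[X²]=149.48.
E[X] = 0.18·8.5 + 0.42·4 + 0.4·12.2 = 8.09.
E[X²] = 0.18·74.81 + 0.42·16.64 + 0.4·149.48 = 80.2466.
Var(X) = E[X²] − (E[X])² = 80.2466 − 65.4481 = 14.7985.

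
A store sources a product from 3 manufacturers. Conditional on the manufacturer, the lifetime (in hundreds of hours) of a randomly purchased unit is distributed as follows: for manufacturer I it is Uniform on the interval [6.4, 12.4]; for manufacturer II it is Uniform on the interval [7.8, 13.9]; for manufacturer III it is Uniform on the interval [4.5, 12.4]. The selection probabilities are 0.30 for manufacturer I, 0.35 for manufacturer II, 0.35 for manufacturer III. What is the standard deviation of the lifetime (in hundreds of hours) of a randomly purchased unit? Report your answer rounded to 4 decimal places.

Per component, I: μ=9.4, E[X²]=91.36; II: μ=10.85, E[X²]=120.823; III: μ=8.45, E[X²]=76.6033.
E[X] = 0.3·9.4 + 0.35·10.85 + 0.35·8.45 = 9.575.
E[X²] = 0.3·91.36 + 0.35·120.823 + 0.35·76.6033 = 96.5073.
Var(X) = E[X²] − (E[X])² = 96.5073 − 91.6806 = 4.82671.
SD(X) = √4.82671 = 2.19698.

2.1970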